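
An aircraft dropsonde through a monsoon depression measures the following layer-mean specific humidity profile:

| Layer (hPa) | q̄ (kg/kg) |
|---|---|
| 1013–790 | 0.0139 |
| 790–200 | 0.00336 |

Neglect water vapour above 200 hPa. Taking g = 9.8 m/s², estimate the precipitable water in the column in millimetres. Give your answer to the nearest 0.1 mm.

Precipitable water is the column-integrated vapour mass per unit area: PW = (1/g) Σ q̄ Δp, with q in kg/kg and Δp in Pa (1 kg/m² of water = 1 mm).
Layer 1013–790 hPa: Δp = 223 hPa = 22300 Pa, q̄ = 0.0139 kg/kg → 0.0139 × 22300 / 9.8 = 31.63 mm
Layer 790–200 hPa: Δp = 590 hPa = 59000 Pa, q̄ = 0.00336 kg/kg → 0.00336 × 59000 / 9.8 = 20.23 mm
PW = 31.63 + 20.23 = 51.86 ≈ 51.9 mm.

PW ≈ 51.9 mm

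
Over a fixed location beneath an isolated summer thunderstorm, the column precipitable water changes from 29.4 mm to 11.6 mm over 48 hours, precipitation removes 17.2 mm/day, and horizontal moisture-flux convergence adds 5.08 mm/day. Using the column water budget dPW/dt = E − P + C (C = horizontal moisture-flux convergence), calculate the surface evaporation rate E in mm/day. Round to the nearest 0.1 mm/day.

dPW/dt = (11.6 − 29.4) mm / (48/24 day) = -8.900 mm/day.
E = dPW/dt + P − C = (-8.900) + 17.2 − (5.08) = 3.2 mm/day.

E ≈ 3.2 mm/day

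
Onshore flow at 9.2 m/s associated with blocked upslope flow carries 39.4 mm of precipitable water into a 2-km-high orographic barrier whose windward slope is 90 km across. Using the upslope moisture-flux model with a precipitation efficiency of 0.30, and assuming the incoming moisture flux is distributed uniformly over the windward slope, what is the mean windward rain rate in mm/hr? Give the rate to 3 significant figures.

Incoming column moisture flux per unit ridge length: F = V × PW = 9.2 × 39.4 = 362.48 mm·m/s.
Spread over the 90 km slope with efficiency ε = 0.30: R = ε·F/W = 0.30 × 362.48 / 90000 m = 1.208e-03 mm/s.
R = 1.208e-03 × 3600 = 4.35 mm/hr.

R ≈ 4.35 mm/hr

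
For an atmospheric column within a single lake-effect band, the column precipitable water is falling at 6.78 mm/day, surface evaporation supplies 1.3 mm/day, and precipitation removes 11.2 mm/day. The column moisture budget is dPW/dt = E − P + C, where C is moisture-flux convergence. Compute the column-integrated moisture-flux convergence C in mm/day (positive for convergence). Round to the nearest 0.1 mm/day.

dPW/dt = -6.78 mm/day.
C = dPW/dt − E + P = (-6.78) − 1.3 + 11.2 = 3.1 mm/day.

C ≈ 3.1 mm/day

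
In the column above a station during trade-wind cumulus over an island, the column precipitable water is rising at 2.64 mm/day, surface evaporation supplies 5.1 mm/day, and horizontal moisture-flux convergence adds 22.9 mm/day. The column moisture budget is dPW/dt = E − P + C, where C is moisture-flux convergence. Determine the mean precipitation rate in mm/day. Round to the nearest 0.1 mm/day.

P ≈ 25.4 mm/day

dPW/dt = +2.64 mm/day.
P = E + C − dPW/dt = 5.1 + (22.9) − (+2.64) = 25.4 mm/day.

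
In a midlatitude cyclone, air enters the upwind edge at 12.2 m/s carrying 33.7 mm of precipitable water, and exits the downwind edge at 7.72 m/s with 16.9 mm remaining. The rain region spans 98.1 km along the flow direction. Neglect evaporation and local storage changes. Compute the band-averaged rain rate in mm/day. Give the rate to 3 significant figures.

R ≈ 247 mm/day

Column moisture flux per unit crosswind length is F = V × PW.
Inflow: F_in = 12.2 × 33.7 = 411.14 mm·m/s
Outflow: F_out = 7.72 × 16.9 = 130.468 mm·m/s
Steady-state rate R = (F_in − F_out)/L = (411.14 − 130.468) / 98100 m = 2.861e-03 mm/s.
R = 2.861e-03 × 3600 × 24 = 247 mm/day.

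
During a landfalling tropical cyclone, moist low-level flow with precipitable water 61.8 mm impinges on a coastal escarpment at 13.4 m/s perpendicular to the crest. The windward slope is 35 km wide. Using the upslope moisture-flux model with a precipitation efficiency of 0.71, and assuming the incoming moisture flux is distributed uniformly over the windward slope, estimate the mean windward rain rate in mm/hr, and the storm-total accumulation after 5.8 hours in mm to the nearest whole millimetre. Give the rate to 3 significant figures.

Incoming column moisture flux per unit ridge length: F = V × PW = 13.4 × 61.8 = 828.12 mm·m/s.
Spread over the 35 km slope with efficiency ε = 0.71: R = ε·F/W = 0.71 × 828.12 / 35000 m = 1.680e-02 mm/s.
R = 1.680e-02 × 3600 = 60.5 mm/hr.
Over 5.8 h: total = 60.5 × 5.8 = 350.9 ≈ 351 mm.

R ≈ 60.5 mm/hr; total ≈ 351 mm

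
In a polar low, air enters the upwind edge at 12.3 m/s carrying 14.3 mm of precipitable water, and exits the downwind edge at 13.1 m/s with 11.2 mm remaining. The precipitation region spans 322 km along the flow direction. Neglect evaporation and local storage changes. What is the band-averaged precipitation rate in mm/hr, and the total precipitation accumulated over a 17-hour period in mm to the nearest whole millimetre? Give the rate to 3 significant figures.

Column moisture flux per unit crosswind length is F = V × PW.
Inflow: F_in = 12.3 × 14.3 = 175.89 mm·m/s
Outflow: F_out = 13.1 × 11.2 = 146.72 mm·m/s
Steady-state rate R = (F_in − F_out)/L = (175.89 − 146.72) / 322000 m = 9.059e-05 mm/s.
R = 9.059e-05 × 3600 = 0.326 mm/hr.
Over 17 h: total = 0.326 × 17 = 5.542 ≈ 6 mm.

R ≈ 0.326 mm/hr; total ≈ 6 mm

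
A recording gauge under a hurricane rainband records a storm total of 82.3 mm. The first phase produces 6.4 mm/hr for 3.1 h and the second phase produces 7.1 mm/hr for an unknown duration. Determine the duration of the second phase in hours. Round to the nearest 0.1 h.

duration ≈ 8.8 h

Known phases: 6.4 × 3.1 = 19.84 mm.
Remaining depth = 82.3 − 19.84 = 62.46 mm.
Duration = 62.46 / 7.1 = 8.8 h.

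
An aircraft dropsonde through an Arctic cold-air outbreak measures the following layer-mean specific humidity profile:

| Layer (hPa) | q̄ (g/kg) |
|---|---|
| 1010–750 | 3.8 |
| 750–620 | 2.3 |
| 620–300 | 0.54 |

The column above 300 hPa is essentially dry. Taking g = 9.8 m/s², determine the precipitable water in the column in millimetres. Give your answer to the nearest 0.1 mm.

Precipitable water is the column-integrated vapour mass per unit area: PW = (1/g) Σ q̄ Δp, with q in kg/kg and Δp in Pa (1 kg/m² of water = 1 mm).
Layer 1010–750 hPa: Δp = 260 hPa = 26000 Pa, q̄ = 0.0038 kg/kg → 0.0038 × 26000 / 9.8 = 10.08 mm
Layer 750–620 hPa: Δp = 130 hPa = 13000 Pa, q̄ = 0.0023 kg/kg → 0.0023 × 13000 / 9.8 = 3.05 mm
Layer 620–300 hPa: Δp = 320 hPa = 32000 Pa, q̄ = 0.00054 kg/kg → 0.00054 × 32000 / 9.8 = 1.76 mm
PW = 10.08 + 3.05 + 1.76 = 14.89 ≈ 14.9 mm.

PW ≈ 14.9 mm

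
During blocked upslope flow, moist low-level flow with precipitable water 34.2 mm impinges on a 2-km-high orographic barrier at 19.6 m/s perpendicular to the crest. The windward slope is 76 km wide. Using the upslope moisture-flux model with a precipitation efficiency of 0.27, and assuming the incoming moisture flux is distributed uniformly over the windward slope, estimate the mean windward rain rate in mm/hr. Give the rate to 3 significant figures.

R ≈ 8.57 mm/hr

Incoming column moisture flux per unit ridge length: F = V × PW = 19.6 × 34.2 = 670.32 mm·m/s.
Spread over the 76 km slope with efficiency ε = 0.27: R = ε·F/W = 0.27 × 670.32 / 76000 m = 2.381e-03 mm/s.
R = 2.381e-03 × 3600 = 8.57 mm/hr.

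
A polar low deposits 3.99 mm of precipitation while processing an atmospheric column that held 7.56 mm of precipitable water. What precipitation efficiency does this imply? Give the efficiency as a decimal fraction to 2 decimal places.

ε ≈ 0.53

ε = precipitation / PW = 3.99 / 7.56 = 0.53.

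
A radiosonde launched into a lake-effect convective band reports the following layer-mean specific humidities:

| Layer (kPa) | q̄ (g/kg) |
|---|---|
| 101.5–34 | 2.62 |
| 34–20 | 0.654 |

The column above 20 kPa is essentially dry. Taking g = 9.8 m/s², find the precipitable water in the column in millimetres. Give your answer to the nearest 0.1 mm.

PW ≈ 19.0 mm

Precipitable water is the column-integrated vapour mass per unit area: PW = (1/g) Σ q̄ Δp, with q in kg/kg and Δp in Pa (1 kg/m² of water = 1 mm).
Layer 101.5–34 kPa: Δp = 675 hPa = 67500 Pa, q̄ = 0.00262 kg/kg → 0.00262 × 67500 / 9.8 = 18.05 mm
Layer 34–20 kPa: Δp = 140 hPa = 14000 Pa, q̄ = 0.000654 kg/kg → 0.000654 × 14000 / 9.8 = 0.93 mm
PW = 18.05 + 0.93 = 18.98 ≈ 19.0 mm.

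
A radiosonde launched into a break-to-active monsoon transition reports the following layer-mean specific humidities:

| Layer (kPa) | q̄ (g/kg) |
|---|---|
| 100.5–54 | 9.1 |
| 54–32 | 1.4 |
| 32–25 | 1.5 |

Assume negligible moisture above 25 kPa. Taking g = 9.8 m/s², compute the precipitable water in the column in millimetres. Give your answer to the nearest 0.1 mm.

PW ≈ 47.4 mm

Precipitable water is the column-integrated vapour mass per unit area: PW = (1/g) Σ q̄ Δp, with q in kg/kg and Δp in Pa (1 kg/m² of water = 1 mm).
Layer 100.5–54 kPa: Δp = 465 hPa = 46500 Pa, q̄ = 0.0091 kg/kg → 0.0091 × 46500 / 9.8 = 43.18 mm
Layer 54–32 kPa: Δp = 220 hPa = 22000 Pa, q̄ = 0.0014 kg/kg → 0.0014 × 22000 / 9.8 = 3.14 mm
Layer 32–25 kPa: Δp = 70 hPa = 7000 Pa, q̄ = 0.0015 kg/kg → 0.0015 × 7000 / 9.8 = 1.07 mm
PW = 43.18 + 3.14 + 1.07 = 47.39 ≈ 47.4 mm.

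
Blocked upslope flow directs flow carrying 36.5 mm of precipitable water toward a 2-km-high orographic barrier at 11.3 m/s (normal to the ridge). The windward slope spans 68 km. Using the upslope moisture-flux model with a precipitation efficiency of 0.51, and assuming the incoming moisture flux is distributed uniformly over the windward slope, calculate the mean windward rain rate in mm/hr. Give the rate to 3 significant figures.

R ≈ 11.1 mm/hr

Incoming column moisture flux per unit ridge length: F = V × PW = 11.3 × 36.5 = 412.45 mm·m/s.
Spread over the 68 km slope with efficiency ε = 0.51: R = ε·F/W = 0.51 × 412.45 / 68000 m = 3.093e-03 mm/s.
R = 3.093e-03 × 3600 = 11.1 mm/hr.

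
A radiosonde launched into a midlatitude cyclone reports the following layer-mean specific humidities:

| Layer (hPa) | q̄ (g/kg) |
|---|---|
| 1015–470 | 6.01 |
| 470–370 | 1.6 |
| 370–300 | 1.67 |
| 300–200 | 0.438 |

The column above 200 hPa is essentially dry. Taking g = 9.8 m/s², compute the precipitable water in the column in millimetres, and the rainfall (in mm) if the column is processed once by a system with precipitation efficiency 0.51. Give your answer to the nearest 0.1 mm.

Precipitable water is the column-integrated vapour mass per unit area: PW = (1/g) Σ q̄ Δp, with q in kg/kg and Δp in Pa (1 kg/m² of water = 1 mm).
Layer 1015–470 hPa: Δp = 545 hPa = 54500 Pa, q̄ = 0.00601 kg/kg → 0.00601 × 54500 / 9.8 = 33.42 mm
Layer 470–370 hPa: Δp = 100 hPa = 10000 Pa, q̄ = 0.0016 kg/kg → 0.0016 × 10000 / 9.8 = 1.63 mm
Layer 370–300 hPa: Δp = 70 hPa = 7000 Pa, q̄ = 0.00167 kg/kg → 0.00167 × 7000 / 9.8 = 1.19 mm
Layer 300–200 hPa: Δp = 100 hPa = 10000 Pa, q̄ = 0.000438 kg/kg → 0.000438 × 10000 / 9.8 = 0.45 mm
PW = 33.42 + 1.63 + 1.19 + 0.45 = 36.69 ≈ 36.7 mm.
Rainfall = ε × PW = 0.51 × 36.7 = 18.7 mm.

PW ≈ 36.7 mm; rainfall ≈ 18.7 mm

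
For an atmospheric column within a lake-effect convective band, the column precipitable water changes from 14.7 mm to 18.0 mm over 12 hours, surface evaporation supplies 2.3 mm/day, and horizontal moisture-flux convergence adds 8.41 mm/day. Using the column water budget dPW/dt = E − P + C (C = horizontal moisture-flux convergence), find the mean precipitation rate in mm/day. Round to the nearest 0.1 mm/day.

P ≈ 4.1 mm/day

dPW/dt = (18.0 − 14.7) mm / (12/24 day) = +6.600 mm/day.
P = E + C − dPW/dt = 2.3 + (8.41) − (+6.600) = 4.1 mm/day.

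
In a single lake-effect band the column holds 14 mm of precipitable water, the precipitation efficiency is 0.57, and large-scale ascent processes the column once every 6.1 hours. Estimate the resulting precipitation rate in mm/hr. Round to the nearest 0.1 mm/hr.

Each overturning extracts ε × PW = 0.57 × 14 = 7.98 mm.
Rate = ε·PW / τ = 7.98 / 6.1 h = 1.3 mm/hr.

R ≈ 1.3 mm/hr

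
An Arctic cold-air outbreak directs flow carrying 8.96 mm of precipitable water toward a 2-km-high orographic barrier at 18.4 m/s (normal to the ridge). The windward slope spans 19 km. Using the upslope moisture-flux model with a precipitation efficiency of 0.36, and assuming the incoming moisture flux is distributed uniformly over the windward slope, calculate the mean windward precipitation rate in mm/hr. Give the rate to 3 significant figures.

Incoming column moisture flux per unit ridge length: F = V × PW = 18.4 × 8.96 = 164.864 mm·m/s.
Spread over the 19 km slope with efficiency ε = 0.36: R = ε·F/W = 0.36 × 164.864 / 19000 m = 3.124e-03 mm/s.
R = 3.124e-03 × 3600 = 11.2 mm/hr.

R ≈ 11.2 mm/hr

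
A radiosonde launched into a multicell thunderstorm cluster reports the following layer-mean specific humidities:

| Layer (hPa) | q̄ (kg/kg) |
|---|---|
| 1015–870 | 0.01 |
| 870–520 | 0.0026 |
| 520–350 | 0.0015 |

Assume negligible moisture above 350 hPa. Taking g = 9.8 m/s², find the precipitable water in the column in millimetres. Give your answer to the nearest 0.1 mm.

PW ≈ 26.7 mm

Precipitable water is the column-integrated vapour mass per unit area: PW = (1/g) Σ q̄ Δp, with q in kg/kg and Δp in Pa (1 kg/m² of water = 1 mm).
Layer 1015–870 hPa: Δp = 145 hPa = 14500 Pa, q̄ = 0.01 kg/kg → 0.01 × 14500 / 9.8 = 14.80 mm
Layer 870–520 hPa: Δp = 350 hPa = 35000 Pa, q̄ = 0.0026 kg/kg → 0.0026 × 35000 / 9.8 = 9.29 mm
Layer 520–350 hPa: Δp = 170 hPa = 17000 Pa, q̄ = 0.0015 kg/kg → 0.0015 × 17000 / 9.8 = 2.60 mm
PW = 14.80 + 9.29 + 2.60 = 26.69 ≈ 26.7 mm.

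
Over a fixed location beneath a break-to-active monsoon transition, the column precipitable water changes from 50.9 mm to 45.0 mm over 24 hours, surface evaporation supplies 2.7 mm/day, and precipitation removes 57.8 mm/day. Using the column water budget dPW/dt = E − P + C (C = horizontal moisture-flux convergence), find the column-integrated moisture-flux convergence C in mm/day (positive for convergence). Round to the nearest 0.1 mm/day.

C ≈ 49.2 mm/day

dPW/dt = (45.0 − 50.9) mm / (24/24 day) = -5.900 mm/day.
C = dPW/dt − E + P = (-5.900) − 2.7 + 57.8 = 49.2 mm/day.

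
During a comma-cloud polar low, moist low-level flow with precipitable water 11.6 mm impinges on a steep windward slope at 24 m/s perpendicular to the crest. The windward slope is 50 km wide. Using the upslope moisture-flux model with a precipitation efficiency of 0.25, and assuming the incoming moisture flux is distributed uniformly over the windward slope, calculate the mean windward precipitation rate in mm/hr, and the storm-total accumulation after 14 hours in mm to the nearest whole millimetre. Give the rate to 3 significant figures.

R ≈ 5.01 mm/hr; total ≈ 70 mm

Incoming column moisture flux per unit ridge length: F = V × PW = 24 × 11.6 = 278.4 mm·m/s.
Spread over the 50 km slope with efficiency ε = 0.25: R = ε·F/W = 0.25 × 278.4 / 50000 m = 1.392e-03 mm/s.
R = 1.392e-03 × 3600 = 5.01 mm/hr.
Over 14 h: total = 5.01 × 14 = 70.14 ≈ 70 mm.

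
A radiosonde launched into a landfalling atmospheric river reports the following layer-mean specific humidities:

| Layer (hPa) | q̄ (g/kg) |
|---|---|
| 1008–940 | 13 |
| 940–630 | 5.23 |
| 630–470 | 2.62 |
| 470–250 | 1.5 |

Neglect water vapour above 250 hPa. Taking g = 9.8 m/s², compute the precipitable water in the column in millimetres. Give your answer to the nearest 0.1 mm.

Precipitable water is the column-integrated vapour mass per unit area: PW = (1/g) Σ q̄ Δp, with q in kg/kg and Δp in Pa (1 kg/m² of water = 1 mm).
Layer 1008–940 hPa: Δp = 68 hPa = 6800 Pa, q̄ = 0.013 kg/kg → 0.013 × 6800 / 9.8 = 9.02 mm
Layer 940–630 hPa: Δp = 310 hPa = 31000 Pa, q̄ = 0.00523 kg/kg → 0.00523 × 31000 / 9.8 = 16.54 mm
Layer 630–470 hPa: Δp = 160 hPa = 16000 Pa, q̄ = 0.00262 kg/kg → 0.00262 × 16000 / 9.8 = 4.28 mm
Layer 470–250 hPa: Δp = 220 hPa = 22000 Pa, q̄ = 0.0015 kg/kg → 0.0015 × 22000 / 9.8 = 3.37 mm
PW = 9.02 + 16.54 + 4.28 + 3.37 = 33.21 ≈ 33.2 mm.

PW ≈ 33.2 mm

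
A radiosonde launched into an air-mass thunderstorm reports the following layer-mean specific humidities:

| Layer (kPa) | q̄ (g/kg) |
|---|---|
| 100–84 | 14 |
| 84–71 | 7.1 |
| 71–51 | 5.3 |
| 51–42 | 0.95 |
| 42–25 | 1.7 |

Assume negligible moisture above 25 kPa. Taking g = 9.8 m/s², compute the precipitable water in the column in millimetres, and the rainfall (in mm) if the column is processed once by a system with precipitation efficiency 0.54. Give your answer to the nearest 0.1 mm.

Precipitable water is the column-integrated vapour mass per unit area: PW = (1/g) Σ q̄ Δp, with q in kg/kg and Δp in Pa (1 kg/m² of water = 1 mm).
Layer 100–84 kPa: Δp = 160 hPa = 16000 Pa, q̄ = 0.014 kg/kg → 0.014 × 16000 / 9.8 = 22.86 mm
Layer 84–71 kPa: Δp = 130 hPa = 13000 Pa, q̄ = 0.0071 kg/kg → 0.0071 × 13000 / 9.8 = 9.42 mm
Layer 71–51 kPa: Δp = 200 hPa = 20000 Pa, q̄ = 0.0053 kg/kg → 0.0053 × 20000 / 9.8 = 10.82 mm
Layer 51–42 kPa: Δp = 90 hPa = 9000 Pa, q̄ = 0.00095 kg/kg → 0.00095 × 9000 / 9.8 = 0.87 mm
Layer 42–25 kPa: Δp = 170 hPa = 17000 Pa, q̄ = 0.0017 kg/kg → 0.0017 × 17000 / 9.8 = 2.95 mm
PW = 22.86 + 9.42 + 10.82 + 0.87 + 2.95 = 46.92 ≈ 46.9 mm.
Rainfall = ε × PW = 0.54 × 46.9 = 25.3 mm.

PW ≈ 46.9 mm; rainfall ≈ 25.3 mm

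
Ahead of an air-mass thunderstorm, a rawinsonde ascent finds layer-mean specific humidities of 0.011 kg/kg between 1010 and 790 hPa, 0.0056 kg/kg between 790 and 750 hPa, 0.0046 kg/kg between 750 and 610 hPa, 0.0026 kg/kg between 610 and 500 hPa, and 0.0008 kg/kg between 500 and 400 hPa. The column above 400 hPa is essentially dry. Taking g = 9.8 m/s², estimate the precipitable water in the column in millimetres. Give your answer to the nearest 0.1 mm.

Precipitable water is the column-integrated vapour mass per unit area: PW = (1/g) Σ q̄ Δp, with q in kg/kg and Δp in Pa (1 kg/m² of water = 1 mm).
Layer 1010–790 hPa: Δp = 220 hPa = 22000 Pa, q̄ = 0.011 kg/kg → 0.011 × 22000 / 9.8 = 24.69 mm
Layer 790–750 hPa: Δp = 40 hPa = 4000 Pa, q̄ = 0.0056 kg/kg → 0.0056 × 4000 / 9.8 = 2.29 mm
Layer 750–610 hPa: Δp = 140 hPa = 14000 Pa, q̄ = 0.0046 kg/kg → 0.0046 × 14000 / 9.8 = 6.57 mm
Layer 610–500 hPa: Δp = 110 hPa = 11000 Pa, q̄ = 0.0026 kg/kg → 0.0026 × 11000 / 9.8 = 2.92 mm
Layer 500–400 hPa: Δp = 100 hPa = 10000 Pa, q̄ = 0.0008 kg/kg → 0.0008 × 10000 / 9.8 = 0.82 mm
PW = 24.69 + 2.29 + 6.57 + 2.92 + 0.82 = 37.29 ≈ 37.3 mm.

PW ≈ 37.3 mm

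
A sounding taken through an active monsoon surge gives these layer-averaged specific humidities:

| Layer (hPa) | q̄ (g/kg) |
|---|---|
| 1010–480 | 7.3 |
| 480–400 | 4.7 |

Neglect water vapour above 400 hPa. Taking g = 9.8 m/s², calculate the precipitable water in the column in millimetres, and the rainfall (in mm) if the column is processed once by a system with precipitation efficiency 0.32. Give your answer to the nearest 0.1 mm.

Precipitable water is the column-integrated vapour mass per unit area: PW = (1/g) Σ q̄ Δp, with q in kg/kg and Δp in Pa (1 kg/m² of water = 1 mm).
Layer 1010–480 hPa: Δp = 530 hPa = 53000 Pa, q̄ = 0.0073 kg/kg → 0.0073 × 53000 / 9.8 = 39.48 mm
Layer 480–400 hPa: Δp = 80 hPa = 8000 Pa, q̄ = 0.0047 kg/kg → 0.0047 × 8000 / 9.8 = 3.84 mm
PW = 39.48 + 3.84 = 43.32 ≈ 43.3 mm.
Rainfall = ε × PW = 0.32 × 43.3 = 13.9 mm.

PW ≈ 43.3 mm; rainfall ≈ 13.9 mm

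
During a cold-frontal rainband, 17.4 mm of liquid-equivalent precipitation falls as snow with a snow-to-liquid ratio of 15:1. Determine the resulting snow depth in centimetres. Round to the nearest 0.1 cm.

Snow depth = liquid × ratio = 17.4 mm × 15 = 261 mm = 26.1 cm.

snow depth ≈ 26.1 cm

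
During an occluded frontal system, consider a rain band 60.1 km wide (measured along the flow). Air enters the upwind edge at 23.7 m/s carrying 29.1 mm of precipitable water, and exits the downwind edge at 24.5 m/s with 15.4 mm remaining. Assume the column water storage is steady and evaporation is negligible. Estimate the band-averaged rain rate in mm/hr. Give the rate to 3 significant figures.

Column moisture flux per unit crosswind length is F = V × PW.
Inflow: F_in = 23.7 × 29.1 = 689.67 mm·m/s
Outflow: F_out = 24.5 × 15.4 = 377.3 mm·m/s
Steady-state rate R = (F_in − F_out)/L = (689.67 − 377.3) / 60100 m = 5.198e-03 mm/s.
R = 5.198e-03 × 3600 = 18.7 mm/hr.

R ≈ 18.7 mm/hr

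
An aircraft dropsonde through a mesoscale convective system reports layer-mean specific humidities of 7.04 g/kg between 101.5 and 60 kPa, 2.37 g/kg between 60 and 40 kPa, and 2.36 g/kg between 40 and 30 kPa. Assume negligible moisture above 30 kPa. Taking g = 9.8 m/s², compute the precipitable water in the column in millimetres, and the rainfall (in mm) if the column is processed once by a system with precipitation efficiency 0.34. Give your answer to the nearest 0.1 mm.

PW ≈ 37.1 mm; rainfall ≈ 12.6 mm

Precipitable water is the column-integrated vapour mass per unit area: PW = (1/g) Σ q̄ Δp, with q in kg/kg and Δp in Pa (1 kg/m² of water = 1 mm).
Layer 101.5–60 kPa: Δp = 415 hPa = 41500 Pa, q̄ = 0.00704 kg/kg → 0.00704 × 41500 / 9.8 = 29.81 mm
Layer 60–40 kPa: Δp = 200 hPa = 20000 Pa, q̄ = 0.00237 kg/kg → 0.00237 × 20000 / 9.8 = 4.84 mm
Layer 40–30 kPa: Δp = 100 hPa = 10000 Pa, q̄ = 0.00236 kg/kg → 0.00236 × 10000 / 9.8 = 2.41 mm
PW = 29.81 + 4.84 + 2.41 = 37.06 ≈ 37.1 mm.
Rainfall = ε × PW = 0.34 × 37.1 = 12.6 mm.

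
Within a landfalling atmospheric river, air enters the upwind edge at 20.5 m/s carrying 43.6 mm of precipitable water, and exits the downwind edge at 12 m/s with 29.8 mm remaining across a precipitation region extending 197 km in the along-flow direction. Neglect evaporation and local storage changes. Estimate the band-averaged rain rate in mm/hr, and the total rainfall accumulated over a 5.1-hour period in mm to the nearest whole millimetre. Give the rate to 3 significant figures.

R ≈ 9.80 mm/hr; total ≈ 50 mm

Column moisture flux per unit crosswind length is F = V × PW.
Inflow: F_in = 20.5 × 43.6 = 893.8 mm·m/s
Outflow: F_out = 12 × 29.8 = 357.6 mm·m/s
Steady-state rate R = (F_in − F_out)/L = (893.8 − 357.6) / 197000 m = 2.722e-03 mm/s.
R = 2.722e-03 × 3600 = 9.80 mm/hr.
Over 5.1 h: total = 9.80 × 5.1 = 49.98 ≈ 50 mm.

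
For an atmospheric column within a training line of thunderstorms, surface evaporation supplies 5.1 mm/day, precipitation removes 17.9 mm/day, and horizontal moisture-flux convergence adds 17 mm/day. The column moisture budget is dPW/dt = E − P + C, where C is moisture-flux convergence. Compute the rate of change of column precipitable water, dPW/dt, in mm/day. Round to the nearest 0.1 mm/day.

dPW/dt ≈ 4.2 mm/day

dPW/dt = E − P + C = 5.1 − 17.9 + (17) = 4.2 mm/day.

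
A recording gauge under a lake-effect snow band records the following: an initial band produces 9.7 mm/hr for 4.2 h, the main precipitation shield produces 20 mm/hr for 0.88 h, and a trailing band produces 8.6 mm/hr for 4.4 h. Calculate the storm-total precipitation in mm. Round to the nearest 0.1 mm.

total ≈ 96.2 mm

Total = Σ Rᵢ Δtᵢ = 9.7 × 4.2 + 20 × 0.88 + 8.6 × 4.4
      = 40.74 + 17.6 + 37.84 = 96.2 mm.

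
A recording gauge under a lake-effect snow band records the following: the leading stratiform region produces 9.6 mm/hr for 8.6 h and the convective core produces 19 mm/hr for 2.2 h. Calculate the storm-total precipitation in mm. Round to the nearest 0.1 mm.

Total = Σ Rᵢ Δtᵢ = 9.6 × 8.6 + 19 × 2.2
      = 82.56 + 41.8 = 124.4 mm.

total ≈ 124.4 mm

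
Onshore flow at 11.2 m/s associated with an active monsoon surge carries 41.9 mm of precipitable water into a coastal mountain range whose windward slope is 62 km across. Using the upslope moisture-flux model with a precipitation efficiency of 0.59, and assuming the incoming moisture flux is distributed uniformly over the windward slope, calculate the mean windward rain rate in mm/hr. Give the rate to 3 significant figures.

Incoming column moisture flux per unit ridge length: F = V × PW = 11.2 × 41.9 = 469.28 mm·m/s.
Spread over the 62 km slope with efficiency ε = 0.59: R = ε·F/W = 0.59 × 469.28 / 62000 m = 4.466e-03 mm/s.
R = 4.466e-03 × 3600 = 16.1 mm/hr.

R ≈ 16.1 mm/hr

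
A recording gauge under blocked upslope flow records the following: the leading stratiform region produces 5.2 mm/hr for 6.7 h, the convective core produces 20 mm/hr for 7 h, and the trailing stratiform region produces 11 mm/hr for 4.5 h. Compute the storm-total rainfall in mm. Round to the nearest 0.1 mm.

Total = Σ Rᵢ Δtᵢ = 5.2 × 6.7 + 20 × 7 + 11 × 4.5
      = 34.84 + 140 + 49.5 = 224.3 mm.

total ≈ 224.3 mm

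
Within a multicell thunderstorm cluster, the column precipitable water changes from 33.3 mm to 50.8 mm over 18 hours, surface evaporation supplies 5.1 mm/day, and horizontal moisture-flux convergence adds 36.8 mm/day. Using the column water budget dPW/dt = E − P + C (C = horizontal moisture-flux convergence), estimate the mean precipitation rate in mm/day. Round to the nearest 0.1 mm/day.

P ≈ 18.6 mm/day

dPW/dt = (50.8 − 33.3) mm / (18/24 day) = +23.333 mm/day.
P = E + C − dPW/dt = 5.1 + (36.8) − (+23.333) = 18.6 mm/day.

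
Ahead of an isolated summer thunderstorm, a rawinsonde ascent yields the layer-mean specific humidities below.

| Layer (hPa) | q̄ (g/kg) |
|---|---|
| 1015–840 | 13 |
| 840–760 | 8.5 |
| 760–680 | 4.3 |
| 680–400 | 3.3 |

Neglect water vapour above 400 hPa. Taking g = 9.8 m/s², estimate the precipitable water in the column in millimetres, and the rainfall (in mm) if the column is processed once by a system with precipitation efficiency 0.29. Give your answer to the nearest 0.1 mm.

Precipitable water is the column-integrated vapour mass per unit area: PW = (1/g) Σ q̄ Δp, with q in kg/kg and Δp in Pa (1 kg/m² of water = 1 mm).
Layer 1015–840 hPa: Δp = 175 hPa = 17500 Pa, q̄ = 0.013 kg/kg → 0.013 × 17500 / 9.8 = 23.21 mm
Layer 840–760 hPa: Δp = 80 hPa = 8000 Pa, q̄ = 0.0085 kg/kg → 0.0085 × 8000 / 9.8 = 6.94 mm
Layer 760–680 hPa: Δp = 80 hPa = 8000 Pa, q̄ = 0.0043 kg/kg → 0.0043 × 8000 / 9.8 = 3.51 mm
Layer 680–400 hPa: Δp = 280 hPa = 28000 Pa, q̄ = 0.0033 kg/kg → 0.0033 × 28000 / 9.8 = 9.43 mm
PW = 23.21 + 6.94 + 3.51 + 9.43 = 43.09 ≈ 43.1 mm.
Rainfall = ε × PW = 0.29 × 43.1 = 12.5 mm.

PW ≈ 43.1 mm; rainfall ≈ 12.5 mm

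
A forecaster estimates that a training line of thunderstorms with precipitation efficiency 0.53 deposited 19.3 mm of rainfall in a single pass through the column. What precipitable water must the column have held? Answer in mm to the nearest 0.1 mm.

PW ≈ 36.4 mm

PW = rainfall / ε = 19.3 / 0.53 = 36.4 mm.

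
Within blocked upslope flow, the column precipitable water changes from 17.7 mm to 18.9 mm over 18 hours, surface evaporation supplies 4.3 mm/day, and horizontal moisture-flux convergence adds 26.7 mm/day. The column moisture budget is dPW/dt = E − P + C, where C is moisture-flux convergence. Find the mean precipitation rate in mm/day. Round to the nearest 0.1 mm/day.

dPW/dt = (18.9 − 17.7) mm / (18/24 day) = +1.600 mm/day.
P = E + C − dPW/dt = 4.3 + (26.7) − (+1.600) = 29.4 mm/day.

P ≈ 29.4 mm/day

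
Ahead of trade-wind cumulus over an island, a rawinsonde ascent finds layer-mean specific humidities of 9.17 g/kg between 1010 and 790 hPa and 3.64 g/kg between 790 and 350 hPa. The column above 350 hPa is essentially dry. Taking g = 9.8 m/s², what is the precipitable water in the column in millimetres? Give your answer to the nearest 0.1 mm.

Precipitable water is the column-integrated vapour mass per unit area: PW = (1/g) Σ q̄ Δp, with q in kg/kg and Δp in Pa (1 kg/m² of water = 1 mm).
Layer 1010–790 hPa: Δp = 220 hPa = 22000 Pa, q̄ = 0.00917 kg/kg → 0.00917 × 22000 / 9.8 = 20.59 mm
Layer 790–350 hPa: Δp = 440 hPa = 44000 Pa, q̄ = 0.00364 kg/kg → 0.00364 × 44000 / 9.8 = 16.34 mm
PW = 20.59 + 16.34 = 36.93 ≈ 36.9 mm.

PW ≈ 36.9 mm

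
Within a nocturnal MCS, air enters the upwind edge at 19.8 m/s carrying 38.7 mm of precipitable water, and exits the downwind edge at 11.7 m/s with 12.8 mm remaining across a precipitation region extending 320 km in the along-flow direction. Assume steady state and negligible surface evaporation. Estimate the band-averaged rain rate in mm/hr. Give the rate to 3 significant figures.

Column moisture flux per unit crosswind length is F = V × PW.
Inflow: F_in = 19.8 × 38.7 = 766.26 mm·m/s
Outflow: F_out = 11.7 × 12.8 = 149.76 mm·m/s
Steady-state rate R = (F_in − F_out)/L = (766.26 − 149.76) / 320000 m = 1.927e-03 mm/s.
R = 1.927e-03 × 3600 = 6.94 mm/hr.

R ≈ 6.94 mm/hr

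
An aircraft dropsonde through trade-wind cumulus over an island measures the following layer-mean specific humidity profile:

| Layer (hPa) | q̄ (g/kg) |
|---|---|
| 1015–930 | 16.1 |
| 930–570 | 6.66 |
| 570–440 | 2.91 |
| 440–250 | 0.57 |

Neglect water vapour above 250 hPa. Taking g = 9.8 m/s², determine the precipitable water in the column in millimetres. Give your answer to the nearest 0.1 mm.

PW ≈ 43.4 mm

Precipitable water is the column-integrated vapour mass per unit area: PW = (1/g) Σ q̄ Δp, with q in kg/kg and Δp in Pa (1 kg/m² of water = 1 mm).
Layer 1015–930 hPa: Δp = 85 hPa = 8500 Pa, q̄ = 0.0161 kg/kg → 0.0161 × 8500 / 9.8 = 13.96 mm
Layer 930–570 hPa: Δp = 360 hPa = 36000 Pa, q̄ = 0.00666 kg/kg → 0.00666 × 36000 / 9.8 = 24.47 mm
Layer 570–440 hPa: Δp = 130 hPa = 13000 Pa, q̄ = 0.00291 kg/kg → 0.00291 × 13000 / 9.8 = 3.86 mm
Layer 440–250 hPa: Δp = 190 hPa = 19000 Pa, q̄ = 0.00057 kg/kg → 0.00057 × 19000 / 9.8 = 1.11 mm
PW = 13.96 + 24.47 + 3.86 + 1.11 = 43.40 ≈ 43.4 mm.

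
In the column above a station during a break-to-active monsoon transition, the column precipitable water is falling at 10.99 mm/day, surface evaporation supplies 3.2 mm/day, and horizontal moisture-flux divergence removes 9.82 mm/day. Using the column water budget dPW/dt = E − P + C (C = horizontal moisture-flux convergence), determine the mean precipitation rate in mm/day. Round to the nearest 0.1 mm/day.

dPW/dt = -10.99 mm/day.
P = E + C − dPW/dt = 3.2 + (-9.82) − (-10.99) = 4.4 mm/day.

P ≈ 4.4 mm/day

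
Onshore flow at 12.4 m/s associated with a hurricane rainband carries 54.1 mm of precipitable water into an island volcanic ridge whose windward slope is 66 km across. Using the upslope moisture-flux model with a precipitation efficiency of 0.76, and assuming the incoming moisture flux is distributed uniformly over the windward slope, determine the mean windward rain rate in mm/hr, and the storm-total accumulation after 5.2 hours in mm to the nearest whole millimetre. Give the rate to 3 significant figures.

R ≈ 27.8 mm/hr; total ≈ 145 mm

Incoming column moisture flux per unit ridge length: F = V × PW = 12.4 × 54.1 = 670.84 mm·m/s.
Spread over the 66 km slope with efficiency ε = 0.76: R = ε·F/W = 0.76 × 670.84 / 66000 m = 7.725e-03 mm/s.
R = 7.725e-03 × 3600 = 27.8 mm/hr.
Over 5.2 h: total = 27.8 × 5.2 = 144.56 ≈ 145 mm.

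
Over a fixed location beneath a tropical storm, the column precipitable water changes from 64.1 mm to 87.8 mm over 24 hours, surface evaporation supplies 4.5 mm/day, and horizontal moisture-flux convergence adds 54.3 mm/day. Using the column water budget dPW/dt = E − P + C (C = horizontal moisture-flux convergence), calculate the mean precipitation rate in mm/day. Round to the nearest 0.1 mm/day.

dPW/dt = (87.8 − 64.1) mm / (24/24 day) = +23.700 mm/day.
P = E + C − dPW/dt = 4.5 + (54.3) − (+23.700) = 35.1 mm/day.

P ≈ 35.1 mm/day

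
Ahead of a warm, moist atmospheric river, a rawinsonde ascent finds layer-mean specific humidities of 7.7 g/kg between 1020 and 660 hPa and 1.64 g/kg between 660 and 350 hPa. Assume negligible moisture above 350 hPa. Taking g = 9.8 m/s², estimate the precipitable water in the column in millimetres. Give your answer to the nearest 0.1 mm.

Precipitable water is the column-integrated vapour mass per unit area: PW = (1/g) Σ q̄ Δp, with q in kg/kg and Δp in Pa (1 kg/m² of water = 1 mm).
Layer 1020–660 hPa: Δp = 360 hPa = 36000 Pa, q̄ = 0.0077 kg/kg → 0.0077 × 36000 / 9.8 = 28.29 mm
Layer 660–350 hPa: Δp = 310 hPa = 31000 Pa, q̄ = 0.00164 kg/kg → 0.00164 × 31000 / 9.8 = 5.19 mm
PW = 28.29 + 5.19 = 33.48 ≈ 33.5 mm.

PW ≈ 33.5 mm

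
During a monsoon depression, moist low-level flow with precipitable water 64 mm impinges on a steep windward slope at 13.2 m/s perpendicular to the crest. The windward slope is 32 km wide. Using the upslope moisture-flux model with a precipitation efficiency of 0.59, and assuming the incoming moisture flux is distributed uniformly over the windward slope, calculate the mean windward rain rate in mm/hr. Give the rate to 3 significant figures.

R ≈ 56.1 mm/hr

Incoming column moisture flux per unit ridge length: F = V × PW = 13.2 × 64 = 844.8 mm·m/s.
Spread over the 32 km slope with efficiency ε = 0.59: R = ε·F/W = 0.59 × 844.8 / 32000 m = 1.558e-02 mm/s.
R = 1.558e-02 × 3600 = 56.1 mm/hr.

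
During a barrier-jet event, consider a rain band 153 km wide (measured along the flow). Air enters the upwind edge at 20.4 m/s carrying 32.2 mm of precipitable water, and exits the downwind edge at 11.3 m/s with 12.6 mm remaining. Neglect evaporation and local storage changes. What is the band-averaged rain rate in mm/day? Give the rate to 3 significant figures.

R ≈ 291 mm/day

Column moisture flux per unit crosswind length is F = V × PW.
Inflow: F_in = 20.4 × 32.2 = 656.88 mm·m/s
Outflow: F_out = 11.3 × 12.6 = 142.38 mm·m/s
Steady-state rate R = (F_in − F_out)/L = (656.88 − 142.38) / 153000 m = 3.363e-03 mm/s.
R = 3.363e-03 × 3600 × 24 = 291 mm/day.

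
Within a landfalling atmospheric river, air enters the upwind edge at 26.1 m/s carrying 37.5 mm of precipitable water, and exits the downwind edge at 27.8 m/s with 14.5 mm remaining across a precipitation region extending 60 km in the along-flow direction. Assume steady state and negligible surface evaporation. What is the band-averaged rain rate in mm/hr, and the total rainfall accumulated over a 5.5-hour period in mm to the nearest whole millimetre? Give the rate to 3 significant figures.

Column moisture flux per unit crosswind length is F = V × PW.
Inflow: F_in = 26.1 × 37.5 = 978.75 mm·m/s
Outflow: F_out = 27.8 × 14.5 = 403.1 mm·m/s
Steady-state rate R = (F_in − F_out)/L = (978.75 − 403.1) / 60000 m = 9.594e-03 mm/s.
R = 9.594e-03 × 3600 = 34.5 mm/hr.
Over 5.5 h: total = 34.5 × 5.5 = 189.75 ≈ 190 mm.

R ≈ 34.5 mm/hr; total ≈ 190 mm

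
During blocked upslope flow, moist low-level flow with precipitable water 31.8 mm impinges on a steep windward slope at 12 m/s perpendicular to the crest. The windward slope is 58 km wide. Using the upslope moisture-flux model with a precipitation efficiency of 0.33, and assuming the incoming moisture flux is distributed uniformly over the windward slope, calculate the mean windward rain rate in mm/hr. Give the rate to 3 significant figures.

Incoming column moisture flux per unit ridge length: F = V × PW = 12 × 31.8 = 381.6 mm·m/s.
Spread over the 58 km slope with efficiency ε = 0.33: R = ε·F/W = 0.33 × 381.6 / 58000 m = 2.171e-03 mm/s.
R = 2.171e-03 × 3600 = 7.82 mm/hr.

R ≈ 7.82 mm/hr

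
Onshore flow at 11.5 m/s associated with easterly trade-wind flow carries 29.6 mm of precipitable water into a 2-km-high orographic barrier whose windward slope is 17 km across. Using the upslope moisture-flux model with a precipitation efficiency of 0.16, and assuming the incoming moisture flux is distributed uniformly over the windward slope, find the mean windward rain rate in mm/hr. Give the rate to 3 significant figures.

R ≈ 11.5 mm/hr

Incoming column moisture flux per unit ridge length: F = V × PW = 11.5 × 29.6 = 340.4 mm·m/s.
Spread over the 17 km slope with efficiency ε = 0.16: R = ε·F/W = 0.16 × 340.4 / 17000 m = 3.204e-03 mm/s.
R = 3.204e-03 × 3600 = 11.5 mm/hr.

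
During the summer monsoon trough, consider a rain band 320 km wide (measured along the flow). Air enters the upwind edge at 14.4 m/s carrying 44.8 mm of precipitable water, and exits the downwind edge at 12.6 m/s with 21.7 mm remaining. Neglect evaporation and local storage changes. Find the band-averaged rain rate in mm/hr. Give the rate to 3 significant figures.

R ≈ 4.18 mm/hr

Column moisture flux per unit crosswind length is F = V × PW.
Inflow: F_in = 14.4 × 44.8 = 645.12 mm·m/s
Outflow: F_out = 12.6 × 21.7 = 273.42 mm·m/s
Steady-state rate R = (F_in − F_out)/L = (645.12 − 273.42) / 320000 m = 1.162e-03 mm/s.
R = 1.162e-03 × 3600 = 4.18 mm/hr.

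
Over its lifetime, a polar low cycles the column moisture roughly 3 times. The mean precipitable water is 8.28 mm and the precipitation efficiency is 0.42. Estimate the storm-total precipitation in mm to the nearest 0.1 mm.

Each cycle deposits ε × PW = 0.42 × 8.28 = 3.4776 mm.
Over 3 cycles: 3 × 3.4776 = 10.4 mm.

precipitation ≈ 10.4 mm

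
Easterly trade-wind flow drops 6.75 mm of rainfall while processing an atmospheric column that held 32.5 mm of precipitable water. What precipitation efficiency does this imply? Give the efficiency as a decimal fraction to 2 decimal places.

ε = rainfall / PW = 6.75 / 32.5 = 0.21.

ε ≈ 0.21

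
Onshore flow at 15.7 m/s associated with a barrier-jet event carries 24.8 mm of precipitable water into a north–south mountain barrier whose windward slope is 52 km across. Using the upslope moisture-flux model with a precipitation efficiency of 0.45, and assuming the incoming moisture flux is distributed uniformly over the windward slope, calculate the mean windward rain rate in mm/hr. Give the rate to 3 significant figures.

R ≈ 12.1 mm/hr

Incoming column moisture flux per unit ridge length: F = V × PW = 15.7 × 24.8 = 389.36 mm·m/s.
Spread over the 52 km slope with efficiency ε = 0.45: R = ε·F/W = 0.45 × 389.36 / 52000 m = 3.369e-03 mm/s.
R = 3.369e-03 × 3600 = 12.1 mm/hr.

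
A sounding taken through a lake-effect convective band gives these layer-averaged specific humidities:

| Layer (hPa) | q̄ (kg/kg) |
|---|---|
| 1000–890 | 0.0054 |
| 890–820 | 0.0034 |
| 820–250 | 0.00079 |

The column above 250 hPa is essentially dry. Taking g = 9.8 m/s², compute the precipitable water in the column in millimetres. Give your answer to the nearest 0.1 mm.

PW ≈ 13.1 mm

Precipitable water is the column-integrated vapour mass per unit area: PW = (1/g) Σ q̄ Δp, with q in kg/kg and Δp in Pa (1 kg/m² of water = 1 mm).
Layer 1000–890 hPa: Δp = 110 hPa = 11000 Pa, q̄ = 0.0054 kg/kg → 0.0054 × 11000 / 9.8 = 6.06 mm
Layer 890–820 hPa: Δp = 70 hPa = 7000 Pa, q̄ = 0.0034 kg/kg → 0.0034 × 7000 / 9.8 = 2.43 mm
Layer 820–250 hPa: Δp = 570 hPa = 57000 Pa, q̄ = 0.00079 kg/kg → 0.00079 × 57000 / 9.8 = 4.59 mm
PW = 6.06 + 2.43 + 4.59 = 13.08 ≈ 13.1 mm.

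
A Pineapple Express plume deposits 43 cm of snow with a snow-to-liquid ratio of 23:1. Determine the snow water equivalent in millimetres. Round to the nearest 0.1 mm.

SWE ≈ 18.7 mm

SWE = snow depth / ratio = 43 cm / 23 = 1.870 cm = 18.7 mm.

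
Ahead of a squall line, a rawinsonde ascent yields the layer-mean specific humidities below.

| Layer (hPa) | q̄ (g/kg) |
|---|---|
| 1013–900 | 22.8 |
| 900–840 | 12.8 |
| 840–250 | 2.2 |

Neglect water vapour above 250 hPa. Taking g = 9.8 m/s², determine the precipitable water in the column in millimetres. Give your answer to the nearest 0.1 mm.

Precipitable water is the column-integrated vapour mass per unit area: PW = (1/g) Σ q̄ Δp, with q in kg/kg and Δp in Pa (1 kg/m² of water = 1 mm).
Layer 1013–900 hPa: Δp = 113 hPa = 11300 Pa, q̄ = 0.0228 kg/kg → 0.0228 × 11300 / 9.8 = 26.29 mm
Layer 900–840 hPa: Δp = 60 hPa = 6000 Pa, q̄ = 0.0128 kg/kg → 0.0128 × 6000 / 9.8 = 7.84 mm
Layer 840–250 hPa: Δp = 590 hPa = 59000 Pa, q̄ = 0.0022 kg/kg → 0.0022 × 59000 / 9.8 = 13.24 mm
PW = 26.29 + 7.84 + 13.24 = 47.37 ≈ 47.4 mm.

PW ≈ 47.4 mm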